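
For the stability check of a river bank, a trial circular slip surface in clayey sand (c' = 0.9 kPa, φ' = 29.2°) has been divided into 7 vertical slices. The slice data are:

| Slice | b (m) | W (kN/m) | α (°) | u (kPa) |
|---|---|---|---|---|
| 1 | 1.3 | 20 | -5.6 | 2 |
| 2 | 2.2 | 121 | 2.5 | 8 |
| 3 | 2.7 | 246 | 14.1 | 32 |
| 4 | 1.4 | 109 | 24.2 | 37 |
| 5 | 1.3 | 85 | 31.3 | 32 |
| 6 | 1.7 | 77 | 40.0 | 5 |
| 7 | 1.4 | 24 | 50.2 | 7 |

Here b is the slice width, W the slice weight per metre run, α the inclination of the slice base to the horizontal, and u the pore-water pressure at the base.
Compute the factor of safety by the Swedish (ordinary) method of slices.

Ordinary method of slices: FS = Σ[c'·Δl_i + (W_i cosα_i − u_i·Δl_i)·tanφ'] / Σ W_i sinα_i, with Δl_i = b_i / cosα_i.
Slice 1: Δl = 1.3/cos(-5.6°) = 1.306 m; N'_1 = 20·cos(-5.6°) − 2·1.306 = 17.3; c'Δl = 1.18; W sinα = -2.0
Slice 2: Δl = 2.2/cos2.5° = 2.202 m; N'_2 = 121·cos2.5° − 8·2.202 = 103.3; c'Δl = 1.98; W sinα = 5.3
Slice 3: Δl = 2.7/cos14.1° = 2.784 m; N'_3 = 246·cos14.1° − 32·2.784 = 149.5; c'Δl = 2.51; W sinα = 59.9
Slice 4: Δl = 1.4/cos24.2° = 1.535 m; N'_4 = 109·cos24.2° − 37·1.535 = 42.6; c'Δl = 1.38; W sinα = 44.7
Slice 5: Δl = 1.3/cos31.3° = 1.521 m; N'_5 = 85·cos31.3° − 32·1.521 = 23.9; c'Δl = 1.37; W sinα = 44.2
Slice 6: Δl = 1.7/cos40.0° = 2.219 m; N'_6 = 77·cos40.0° − 5·2.219 = 47.9; c'Δl = 2.00; W sinα = 49.5
Slice 7: Δl = 1.4/cos50.2° = 2.187 m; N'_7 = 24·cos50.2° − 7·2.187 = 0.1; c'Δl = 1.97; W sinα = 18.4
Σc'Δl = 12.4 kN/m; ΣN' = 384.6 kN/m; ΣW sinα = 220.0 kN/m
Resisting = 12.4 + 384.6·tan29.2° = 12.4 + 214.9 = 227.3 kN/m
FS = 227.3 / 220.0 = 1.033

FS = 1.03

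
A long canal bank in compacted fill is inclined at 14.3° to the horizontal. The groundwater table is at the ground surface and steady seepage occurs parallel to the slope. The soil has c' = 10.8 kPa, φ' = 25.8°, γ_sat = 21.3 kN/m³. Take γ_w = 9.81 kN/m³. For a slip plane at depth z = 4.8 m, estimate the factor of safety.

With seepage parallel to the slope and the water table at the surface, the effective normal stress on the slip plane uses the buoyant unit weight γ' = γ_sat − γ_w while the driving shear stress uses γ_sat:
FS = [c' + γ' z cos²β tanφ'] / [γ_sat z sinβ cosβ]
γ' = 21.3 − 9.81 = 11.49 kN/m³
Numerator = 10.8 + 11.49·4.8·cos²14.3°·tan25.8° = 10.8 + 11.49·4.8·0.9390·0.4834 = 35.835 kPa
Denominator = 21.3·4.8·sin14.3°·cos14.3° = 21.3·4.8·0.2470·0.9690 = 24.471 kPa
FS = 35.835 / 24.471 = 1.464

FS = 1.46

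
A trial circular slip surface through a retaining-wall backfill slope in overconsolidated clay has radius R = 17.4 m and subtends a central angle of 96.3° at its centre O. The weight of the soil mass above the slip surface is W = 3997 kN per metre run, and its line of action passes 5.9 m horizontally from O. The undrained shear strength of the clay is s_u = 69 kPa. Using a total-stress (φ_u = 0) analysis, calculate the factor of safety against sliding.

FS = 1.49

Taking moments about the centre O, the resisting moment is provided by the undrained shear strength acting along the arc:
Arc length L_a = R·θ = 17.4·(96.3°·π/180) = 17.4·1.6808 = 29.25 m
M_R = s_u·L_a·R = 69·29.25·17.4 = 35111.7 kN·m/m
M_D = W·d = 3997·5.9 = 23582.3 kN·m/m
FS = M_R / M_D = 35111.7 / 23582.3 = 1.489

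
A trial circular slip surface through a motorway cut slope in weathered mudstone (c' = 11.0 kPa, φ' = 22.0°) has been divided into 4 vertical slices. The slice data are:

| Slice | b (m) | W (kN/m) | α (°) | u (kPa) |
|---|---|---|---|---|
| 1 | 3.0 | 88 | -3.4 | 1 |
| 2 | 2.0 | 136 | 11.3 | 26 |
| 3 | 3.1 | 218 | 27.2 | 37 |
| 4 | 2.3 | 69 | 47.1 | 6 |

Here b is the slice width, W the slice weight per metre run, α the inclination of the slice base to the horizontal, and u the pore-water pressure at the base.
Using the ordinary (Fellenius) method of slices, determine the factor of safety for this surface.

FS = 1.37

Ordinary method of slices: FS = Σ[c'·Δl_i + (W_i cosα_i − u_i·Δl_i)·tanφ'] / Σ W_i sinα_i, with Δl_i = b_i / cosα_i.
Slice 1: Δl = 3.0/cos(-3.4°) = 3.005 m; N'_1 = 88·cos(-3.4°) − 1·3.005 = 84.8; c'Δl = 33.06; W sinα = -5.2
Slice 2: Δl = 2.0/cos11.3° = 2.040 m; N'_2 = 136·cos11.3° − 26·2.040 = 80.3; c'Δl = 22.43; W sinα = 26.6
Slice 3: Δl = 3.1/cos27.2° = 3.485 m; N'_3 = 218·cos27.2° − 37·3.485 = 64.9; c'Δl = 38.34; W sinα = 99.6
Slice 4: Δl = 2.3/cos47.1° = 3.379 m; N'_4 = 69·cos47.1° − 6·3.379 = 26.7; c'Δl = 37.17; W sinα = 50.5
Σc'Δl = 131.0 kN/m; ΣN' = 256.8 kN/m; ΣW sinα = 171.6 kN/m
Resisting = 131.0 + 256.8·tan22.0° = 131.0 + 103.8 = 234.8 kN/m
FS = 234.8 / 171.6 = 1.368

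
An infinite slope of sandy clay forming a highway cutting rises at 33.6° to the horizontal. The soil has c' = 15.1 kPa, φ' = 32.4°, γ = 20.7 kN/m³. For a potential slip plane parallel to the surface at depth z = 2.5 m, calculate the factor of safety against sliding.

For an infinite slope with a slip plane parallel to the surface (no pore pressure): FS = [c' + γz cos²β tanφ'] / [γz sinβ cosβ].
γz = 20.7·2.5 = 51.75 kN/m²
Numerator = 15.1 + 51.75·cos²33.6°·tan32.4° = 15.1 + 51.75·0.6938·0.6346 = 37.884 kPa
Denominator = 51.75·sin33.6°·cos33.6° = 51.75·0.5534·0.8329 = 23.853 kPa
FS = 37.884 / 23.853 = 1.588

FS = 1.59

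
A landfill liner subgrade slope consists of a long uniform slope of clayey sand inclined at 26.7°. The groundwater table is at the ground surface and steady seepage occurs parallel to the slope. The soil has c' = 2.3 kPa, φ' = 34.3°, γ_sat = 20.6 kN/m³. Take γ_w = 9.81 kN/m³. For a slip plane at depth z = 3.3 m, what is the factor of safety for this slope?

FS = 0.79

With seepage parallel to the slope and the water table at the surface, the effective normal stress on the slip plane uses the buoyant unit weight γ' = γ_sat − γ_w while the driving shear stress uses γ_sat:
FS = [c' + γ' z cos²β tanφ'] / [γ_sat z sinβ cosβ]
γ' = 20.6 − 9.81 = 10.79 kN/m³
Numerator = 2.3 + 10.79·3.3·cos²26.7°·tan34.3° = 2.3 + 10.79·3.3·0.7981·0.6822 = 21.686 kPa
Denominator = 20.6·3.3·sin26.7°·cos26.7° = 20.6·3.3·0.4493·0.8934 = 27.288 kPa
FS = 21.686 / 27.288 = 0.795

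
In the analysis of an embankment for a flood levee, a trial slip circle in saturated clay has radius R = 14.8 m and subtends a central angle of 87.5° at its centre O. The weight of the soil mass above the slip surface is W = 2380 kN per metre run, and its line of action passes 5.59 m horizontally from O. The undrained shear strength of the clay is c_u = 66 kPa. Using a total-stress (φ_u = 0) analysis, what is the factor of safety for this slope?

FS = 1.66

Taking moments about the centre O, the resisting moment is provided by the undrained shear strength acting along the arc:
Arc length L_a = R·θ = 14.8·(87.5°·π/180) = 14.8·1.5272 = 22.60 m
M_R = c_u·L_a·R = 66·22.60·14.8 = 22077.6 kN·m/m
M_D = W·d = 2380·5.59 = 13304.2 kN·m/m
FS = M_R / M_D = 22077.6 / 13304.2 = 1.659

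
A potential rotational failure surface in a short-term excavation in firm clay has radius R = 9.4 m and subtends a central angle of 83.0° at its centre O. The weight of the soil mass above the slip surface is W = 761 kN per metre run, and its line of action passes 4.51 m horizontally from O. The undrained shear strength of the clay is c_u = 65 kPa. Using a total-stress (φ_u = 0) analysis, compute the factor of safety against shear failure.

Taking moments about the centre O, the resisting moment is provided by the undrained shear strength acting along the arc:
Arc length L_a = R·θ = 9.4·(83.0°·π/180) = 9.4·1.4486 = 13.62 m
M_R = c_u·L_a·R = 65·13.62·9.4 = 8320.0 kN·m/m
M_D = W·d = 761·4.51 = 3432.1 kN·m/m
FS = M_R / M_D = 8320.0 / 3432.1 = 2.424

FS = 2.42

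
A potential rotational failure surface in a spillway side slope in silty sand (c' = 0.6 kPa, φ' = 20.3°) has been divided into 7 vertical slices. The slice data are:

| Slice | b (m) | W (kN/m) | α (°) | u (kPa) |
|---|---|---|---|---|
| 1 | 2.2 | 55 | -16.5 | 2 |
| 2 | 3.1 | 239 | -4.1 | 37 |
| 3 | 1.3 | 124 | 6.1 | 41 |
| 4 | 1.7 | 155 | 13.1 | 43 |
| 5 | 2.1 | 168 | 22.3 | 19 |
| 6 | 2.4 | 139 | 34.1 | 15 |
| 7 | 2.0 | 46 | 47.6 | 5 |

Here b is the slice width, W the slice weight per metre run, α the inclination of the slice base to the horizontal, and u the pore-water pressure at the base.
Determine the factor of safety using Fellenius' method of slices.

Ordinary method of slices: FS = Σ[c'·Δl_i + (W_i cosα_i − u_i·Δl_i)·tanφ'] / Σ W_i sinα_i, with Δl_i = b_i / cosα_i.
Slice 1: Δl = 2.2/cos(-16.5°) = 2.294 m; N'_1 = 55·cos(-16.5°) − 2·2.294 = 48.1; c'Δl = 1.38; W sinα = -15.6
Slice 2: Δl = 3.1/cos(-4.1°) = 3.108 m; N'_2 = 239·cos(-4.1°) − 37·3.108 = 123.4; c'Δl = 1.86; W sinα = -17.1
Slice 3: Δl = 1.3/cos6.1° = 1.307 m; N'_3 = 124·cos6.1° − 41·1.307 = 69.7; c'Δl = 0.78; W sinα = 13.2
Slice 4: Δl = 1.7/cos13.1° = 1.745 m; N'_4 = 155·cos13.1° − 43·1.745 = 75.9; c'Δl = 1.05; W sinα = 35.1
Slice 5: Δl = 2.1/cos22.3° = 2.270 m; N'_5 = 168·cos22.3° − 19·2.270 = 112.3; c'Δl = 1.36; W sinα = 63.7
Slice 6: Δl = 2.4/cos34.1° = 2.898 m; N'_6 = 139·cos34.1° − 15·2.898 = 71.6; c'Δl = 1.74; W sinα = 77.9
Slice 7: Δl = 2.0/cos47.6° = 2.966 m; N'_7 = 46·cos47.6° − 5·2.966 = 16.2; c'Δl = 1.78; W sinα = 34.0
Σc'Δl = 10.0 kN/m; ΣN' = 517.3 kN/m; ΣW sinα = 191.2 kN/m
Resisting = 10.0 + 517.3·tan20.3° = 10.0 + 191.3 = 201.3 kN/m
FS = 201.3 / 191.2 = 1.053

FS = 1.05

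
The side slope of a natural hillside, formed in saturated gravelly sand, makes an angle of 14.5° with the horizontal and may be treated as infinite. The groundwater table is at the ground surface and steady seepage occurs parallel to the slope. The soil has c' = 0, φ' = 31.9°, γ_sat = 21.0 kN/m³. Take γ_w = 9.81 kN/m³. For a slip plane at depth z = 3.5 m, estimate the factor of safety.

FS = 1.28

With seepage parallel to the slope and the water table at the surface, the effective normal stress on the slip plane uses the buoyant unit weight γ' = γ_sat − γ_w while the driving shear stress uses γ_sat:
FS = [c' + γ' z cos²β tanφ'] / [γ_sat z sinβ cosβ]
(For c' = 0 this reduces to FS = (γ'/γ_sat)·tanφ'/tanβ.)
γ' = 21.0 − 9.81 = 11.19 kN/m³
Numerator = 0.0 + 11.19·3.5·cos²14.5°·tan31.9° = 0.0 + 11.19·3.5·0.9373·0.6224 = 22.850 kPa
Denominator = 21.0·3.5·sin14.5°·cos14.5° = 21.0·3.5·0.2504·0.9681 = 17.817 kPa
FS = 22.850 / 17.817 = 1.282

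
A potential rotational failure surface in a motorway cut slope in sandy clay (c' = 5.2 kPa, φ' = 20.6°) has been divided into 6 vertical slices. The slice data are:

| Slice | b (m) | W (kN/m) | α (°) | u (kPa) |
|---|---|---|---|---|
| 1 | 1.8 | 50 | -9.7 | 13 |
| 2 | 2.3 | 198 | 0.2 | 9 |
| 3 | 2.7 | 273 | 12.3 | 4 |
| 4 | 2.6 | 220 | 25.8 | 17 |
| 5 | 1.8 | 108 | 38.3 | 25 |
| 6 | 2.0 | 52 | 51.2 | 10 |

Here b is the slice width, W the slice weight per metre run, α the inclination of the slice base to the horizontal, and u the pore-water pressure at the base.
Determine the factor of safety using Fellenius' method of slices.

FS = 1.25

Ordinary method of slices: FS = Σ[c'·Δl_i + (W_i cosα_i − u_i·Δl_i)·tanφ'] / Σ W_i sinα_i, with Δl_i = b_i / cosα_i.
Slice 1: Δl = 1.8/cos(-9.7°) = 1.826 m; N'_1 = 50·cos(-9.7°) − 13·1.826 = 25.5; c'Δl = 9.50; W sinα = -8.4
Slice 2: Δl = 2.3/cos0.2° = 2.300 m; N'_2 = 198·cos0.2° − 9·2.300 = 177.3; c'Δl = 11.96; W sinα = 0.7
Slice 3: Δl = 2.7/cos12.3° = 2.763 m; N'_3 = 273·cos12.3° − 4·2.763 = 255.7; c'Δl = 14.37; W sinα = 58.2
Slice 4: Δl = 2.6/cos25.8° = 2.888 m; N'_4 = 220·cos25.8° − 17·2.888 = 149.0; c'Δl = 15.02; W sinα = 95.8
Slice 5: Δl = 1.8/cos38.3° = 2.294 m; N'_5 = 108·cos38.3° − 25·2.294 = 27.4; c'Δl = 11.93; W sinα = 66.9
Slice 6: Δl = 2.0/cos51.2° = 3.192 m; N'_6 = 52·cos51.2° − 10·3.192 = 0.7; c'Δl = 16.60; W sinα = 40.5
Σc'Δl = 79.4 kN/m; ΣN' = 635.6 kN/m; ΣW sinα = 253.6 kN/m
Resisting = 79.4 + 635.6·tan20.6° = 79.4 + 238.9 = 318.3 kN/m
FS = 318.3 / 253.6 = 1.255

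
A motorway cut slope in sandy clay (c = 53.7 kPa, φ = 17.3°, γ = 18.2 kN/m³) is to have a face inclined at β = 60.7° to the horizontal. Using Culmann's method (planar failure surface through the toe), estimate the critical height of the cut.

H_c = 35.94 m

Culmann's analysis gives the critical failure plane at α_cr = (β + φ)/2 = (60.7 + 17.3)/2 = 39.0°, and the critical height
H_c = (4c/γ) · sinβ cosφ / [1 − cos(β − φ)]
    = (4·53.7/18.2) · sin60.7°·cos17.3° / [1 − cos(43.4°)]
    = 11.802 · 0.8721·0.9548 / [1 − 0.7266]
    = 11.802 · 0.8326 / 0.2734
    = 35.94 m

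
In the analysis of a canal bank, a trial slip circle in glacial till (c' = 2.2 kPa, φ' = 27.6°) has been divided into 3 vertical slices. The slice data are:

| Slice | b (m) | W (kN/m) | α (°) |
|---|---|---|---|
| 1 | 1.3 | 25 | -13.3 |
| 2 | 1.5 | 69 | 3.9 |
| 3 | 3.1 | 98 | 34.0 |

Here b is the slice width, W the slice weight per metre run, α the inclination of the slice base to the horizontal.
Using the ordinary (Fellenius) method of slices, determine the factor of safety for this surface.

FS = 1.97

Ordinary method of slices: FS = Σ[c'·Δl_i + (W_i cosα_i)·tanφ'] / Σ W_i sinα_i, with Δl_i = b_i / cosα_i.
Slice 1: Δl = 1.3/cos(-13.3°) = 1.336 m; N'_1 = 25·cos(-13.3°) = 24.3; c'Δl = 2.94; W sinα = -5.8
Slice 2: Δl = 1.5/cos3.9° = 1.503 m; N'_2 = 69·cos3.9° = 68.8; c'Δl = 3.31; W sinα = 4.7
Slice 3: Δl = 3.1/cos34.0° = 3.739 m; N'_3 = 98·cos34.0° = 81.2; c'Δl = 8.23; W sinα = 54.8
Σc'Δl = 14.5 kN/m; ΣN' = 174.4 kN/m; ΣW sinα = 53.7 kN/m
Resisting = 14.5 + 174.4·tan27.6° = 14.5 + 91.2 = 105.7 kN/m
FS = 105.7 / 53.7 = 1.966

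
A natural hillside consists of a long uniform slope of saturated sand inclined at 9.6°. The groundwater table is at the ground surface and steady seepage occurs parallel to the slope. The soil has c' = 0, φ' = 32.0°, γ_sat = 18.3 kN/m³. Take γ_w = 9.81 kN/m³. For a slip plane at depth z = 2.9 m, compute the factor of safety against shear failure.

With seepage parallel to the slope and the water table at the surface, the effective normal stress on the slip plane uses the buoyant unit weight γ' = γ_sat − γ_w while the driving shear stress uses γ_sat:
FS = [c' + γ' z cos²β tanφ'] / [γ_sat z sinβ cosβ]
(For c' = 0 this reduces to FS = (γ'/γ_sat)·tanφ'/tanβ.)
γ' = 18.3 − 9.81 = 8.49 kN/m³
Numerator = 0.0 + 8.49·2.9·cos²9.6°·tan32.0° = 0.0 + 8.49·2.9·0.9722·0.6249 = 14.957 kPa
Denominator = 18.3·2.9·sin9.6°·cos9.6° = 18.3·2.9·0.1668·0.9860 = 8.726 kPa
FS = 14.957 / 8.726 = 1.714

FS = 1.71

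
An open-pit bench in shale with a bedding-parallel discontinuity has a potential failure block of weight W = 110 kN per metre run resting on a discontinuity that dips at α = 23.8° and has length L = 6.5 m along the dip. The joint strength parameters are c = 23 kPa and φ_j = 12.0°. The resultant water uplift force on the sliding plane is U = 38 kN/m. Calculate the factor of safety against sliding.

Resolving the block weight along and normal to the plane and applying the Mohr–Coulomb strength on the joint:
N' = W cosα − U = 110·cos23.8° − 38 = 62.6 kN/m
Driving force T = W sinα = 110·sin23.8° = 44.4 kN/m
Resisting force R = c·L + N'·tanφ_j = 23·6.5 + 62.6·tan12.0° = 149.5 + 13.3 = 162.8 kN/m
FS = R / T = 162.8 / 44.4 = 3.668

FS = 3.67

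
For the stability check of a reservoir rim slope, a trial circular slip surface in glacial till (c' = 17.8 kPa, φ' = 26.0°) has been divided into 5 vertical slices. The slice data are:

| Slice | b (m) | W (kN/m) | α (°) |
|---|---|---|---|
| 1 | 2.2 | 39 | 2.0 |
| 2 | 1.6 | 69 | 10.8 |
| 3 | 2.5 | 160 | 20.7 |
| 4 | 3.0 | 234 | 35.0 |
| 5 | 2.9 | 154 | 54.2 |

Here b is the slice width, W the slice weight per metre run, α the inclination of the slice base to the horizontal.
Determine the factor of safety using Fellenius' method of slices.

FS = 1.61

Ordinary method of slices: FS = Σ[c'·Δl_i + (W_i cosα_i)·tanφ'] / Σ W_i sinα_i, with Δl_i = b_i / cosα_i.
Slice 1: Δl = 2.2/cos2.0° = 2.201 m; N'_1 = 39·cos2.0° = 39.0; c'Δl = 39.18; W sinα = 1.4
Slice 2: Δl = 1.6/cos10.8° = 1.629 m; N'_2 = 69·cos10.8° = 67.8; c'Δl = 28.99; W sinα = 12.9
Slice 3: Δl = 2.5/cos20.7° = 2.673 m; N'_3 = 160·cos20.7° = 149.7; c'Δl = 47.57; W sinα = 56.6
Slice 4: Δl = 3.0/cos35.0° = 3.662 m; N'_4 = 234·cos35.0° = 191.7; c'Δl = 65.19; W sinα = 134.2
Slice 5: Δl = 2.9/cos54.2° = 4.958 m; N'_5 = 154·cos54.2° = 90.1; c'Δl = 88.25; W sinα = 124.9
Σc'Δl = 269.2 kN/m; ΣN' = 538.2 kN/m; ΣW sinα = 330.0 kN/m
Resisting = 269.2 + 538.2·tan26.0° = 269.2 + 262.5 = 531.7 kN/m
FS = 531.7 / 330.0 = 1.611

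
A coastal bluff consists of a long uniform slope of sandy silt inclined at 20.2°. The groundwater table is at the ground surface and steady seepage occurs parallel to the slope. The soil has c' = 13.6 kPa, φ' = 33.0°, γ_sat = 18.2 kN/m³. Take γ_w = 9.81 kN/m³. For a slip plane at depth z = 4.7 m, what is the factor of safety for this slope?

With seepage parallel to the slope and the water table at the surface, the effective normal stress on the slip plane uses the buoyant unit weight γ' = γ_sat − γ_w while the driving shear stress uses γ_sat:
FS = [c' + γ' z cos²β tanφ'] / [γ_sat z sinβ cosβ]
γ' = 18.2 − 9.81 = 8.39 kN/m³
Numerator = 13.6 + 8.39·4.7·cos²20.2°·tan33.0° = 13.6 + 8.39·4.7·0.8808·0.6494 = 36.155 kPa
Denominator = 18.2·4.7·sin20.2°·cos20.2° = 18.2·4.7·0.3453·0.9385 = 27.720 kPa
FS = 36.155 / 27.720 = 1.304

FS = 1.30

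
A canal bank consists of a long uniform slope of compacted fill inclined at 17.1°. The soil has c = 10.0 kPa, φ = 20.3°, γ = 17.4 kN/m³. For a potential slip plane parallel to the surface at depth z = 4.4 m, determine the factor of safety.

FS = 1.67

For an infinite slope with a slip plane parallel to the surface (no pore pressure): FS = [c + γz cos²β tanφ] / [γz sinβ cosβ].
γz = 17.4·4.4 = 76.56 kN/m²
Numerator = 10.0 + 76.56·cos²17.1°·tan20.3° = 10.0 + 76.56·0.9135·0.3699 = 35.872 kPa
Denominator = 76.56·sin17.1°·cos17.1° = 76.56·0.2940·0.9558 = 21.517 kPa
FS = 35.872 / 21.517 = 1.667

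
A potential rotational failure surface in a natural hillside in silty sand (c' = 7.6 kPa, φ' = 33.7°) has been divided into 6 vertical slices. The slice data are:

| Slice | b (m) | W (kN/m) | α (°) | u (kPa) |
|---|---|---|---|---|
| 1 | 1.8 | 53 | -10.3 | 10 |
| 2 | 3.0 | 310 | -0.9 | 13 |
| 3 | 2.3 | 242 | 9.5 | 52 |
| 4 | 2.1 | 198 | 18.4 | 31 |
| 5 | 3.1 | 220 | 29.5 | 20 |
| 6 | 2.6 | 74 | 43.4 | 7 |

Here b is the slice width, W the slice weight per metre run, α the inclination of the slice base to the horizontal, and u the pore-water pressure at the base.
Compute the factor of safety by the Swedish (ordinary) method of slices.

FS = 2.37

Ordinary method of slices: FS = Σ[c'·Δl_i + (W_i cosα_i − u_i·Δl_i)·tanφ'] / Σ W_i sinα_i, with Δl_i = b_i / cosα_i.
Slice 1: Δl = 1.8/cos(-10.3°) = 1.829 m; N'_1 = 53·cos(-10.3°) − 10·1.829 = 33.9; c'Δl = 13.90; W sinα = -9.5
Slice 2: Δl = 3.0/cos(-0.9°) = 3.000 m; N'_2 = 310·cos(-0.9°) − 13·3.000 = 271.0; c'Δl = 22.80; W sinα = -4.9
Slice 3: Δl = 2.3/cos9.5° = 2.332 m; N'_3 = 242·cos9.5° − 52·2.332 = 117.4; c'Δl = 17.72; W sinα = 39.9
Slice 4: Δl = 2.1/cos18.4° = 2.213 m; N'_4 = 198·cos18.4° − 31·2.213 = 119.3; c'Δl = 16.82; W sinα = 62.5
Slice 5: Δl = 3.1/cos29.5° = 3.562 m; N'_5 = 220·cos29.5° − 20·3.562 = 120.2; c'Δl = 27.07; W sinα = 108.3
Slice 6: Δl = 2.6/cos43.4° = 3.578 m; N'_6 = 74·cos43.4° − 7·3.578 = 28.7; c'Δl = 27.20; W sinα = 50.8
Σc'Δl = 125.5 kN/m; ΣN' = 690.5 kN/m; ΣW sinα = 247.3 kN/m
Resisting = 125.5 + 690.5·tan33.7° = 125.5 + 460.5 = 586.0 kN/m
FS = 586.0 / 247.3 = 2.370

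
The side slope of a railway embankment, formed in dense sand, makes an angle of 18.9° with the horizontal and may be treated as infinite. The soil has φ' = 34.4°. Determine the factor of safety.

FS = 2.00

For a dry cohesionless infinite slope the factor of safety is FS = tanφ' / tanβ.
FS = tan34.4° / tan18.9° = 0.6847 / 0.3424 = 2.000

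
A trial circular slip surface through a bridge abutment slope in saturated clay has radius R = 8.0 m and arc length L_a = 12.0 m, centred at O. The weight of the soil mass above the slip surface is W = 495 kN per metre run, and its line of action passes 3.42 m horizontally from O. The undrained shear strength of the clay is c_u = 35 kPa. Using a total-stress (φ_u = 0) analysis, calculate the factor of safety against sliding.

Taking moments about the centre O, the resisting moment is provided by the undrained shear strength acting along the arc:
M_R = c_u·L_a·R = 35·12.00·8.0 = 3360.0 kN·m/m
M_D = W·d = 495·3.42 = 1692.9 kN·m/m
FS = M_R / M_D = 3360.0 / 1692.9 = 1.985

FS = 1.98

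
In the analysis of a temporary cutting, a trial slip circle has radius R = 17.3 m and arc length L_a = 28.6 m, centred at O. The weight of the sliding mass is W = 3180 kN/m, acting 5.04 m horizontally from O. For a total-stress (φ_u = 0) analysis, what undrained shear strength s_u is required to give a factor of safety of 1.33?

s_u = 43.1 kPa

FS = s_u·L_a·R / (W·d), so s_u = FS·W·d / (L_a·R).
s_u = 1.33·3180·5.04 / (28.60·17.3) = 21316.2 / 494.78 = 43.08 kPa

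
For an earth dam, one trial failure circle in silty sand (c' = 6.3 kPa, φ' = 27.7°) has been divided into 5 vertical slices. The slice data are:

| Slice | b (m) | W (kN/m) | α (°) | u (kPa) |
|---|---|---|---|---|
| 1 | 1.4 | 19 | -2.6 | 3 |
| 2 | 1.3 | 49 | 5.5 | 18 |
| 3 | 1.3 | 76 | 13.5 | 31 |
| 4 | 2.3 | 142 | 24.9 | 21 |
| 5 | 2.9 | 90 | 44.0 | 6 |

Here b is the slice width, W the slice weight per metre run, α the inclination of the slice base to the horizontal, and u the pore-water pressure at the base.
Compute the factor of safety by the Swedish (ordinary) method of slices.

FS = 1.15

Ordinary method of slices: FS = Σ[c'·Δl_i + (W_i cosα_i − u_i·Δl_i)·tanφ'] / Σ W_i sinα_i, with Δl_i = b_i / cosα_i.
Slice 1: Δl = 1.4/cos(-2.6°) = 1.401 m; N'_1 = 19·cos(-2.6°) − 3·1.401 = 14.8; c'Δl = 8.83; W sinα = -0.9
Slice 2: Δl = 1.3/cos5.5° = 1.306 m; N'_2 = 49·cos5.5° − 18·1.306 = 25.3; c'Δl = 8.23; W sinα = 4.7
Slice 3: Δl = 1.3/cos13.5° = 1.337 m; N'_3 = 76·cos13.5° − 31·1.337 = 32.5; c'Δl = 8.42; W sinα = 17.7
Slice 4: Δl = 2.3/cos24.9° = 2.536 m; N'_4 = 142·cos24.9° − 21·2.536 = 75.6; c'Δl = 15.97; W sinα = 59.8
Slice 5: Δl = 2.9/cos44.0° = 4.031 m; N'_5 = 90·cos44.0° − 6·4.031 = 40.6; c'Δl = 25.40; W sinα = 62.5
Σc'Δl = 66.9 kN/m; ΣN' = 188.6 kN/m; ΣW sinα = 143.9 kN/m
Resisting = 66.9 + 188.6·tan27.7° = 66.9 + 99.0 = 165.9 kN/m
FS = 165.9 / 143.9 = 1.153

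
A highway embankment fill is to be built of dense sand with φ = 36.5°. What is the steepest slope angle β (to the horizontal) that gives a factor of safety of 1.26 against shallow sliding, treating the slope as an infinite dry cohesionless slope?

For an infinite dry cohesionless slope FS = tanφ/tanβ, so tanβ = tanφ / FS.
tanβ = tan36.5° / 1.26 = 0.7400 / 1.26 = 0.5873
β = arctan(0.5873) = 30.42°

β = 30.4°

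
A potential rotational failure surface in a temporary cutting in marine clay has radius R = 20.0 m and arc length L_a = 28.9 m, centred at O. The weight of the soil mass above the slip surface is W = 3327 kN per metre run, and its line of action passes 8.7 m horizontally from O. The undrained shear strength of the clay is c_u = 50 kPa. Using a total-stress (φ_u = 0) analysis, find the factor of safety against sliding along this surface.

FS = 1.00

Taking moments about the centre O, the resisting moment is provided by the undrained shear strength acting along the arc:
M_R = c_u·L_a·R = 50·28.90·20.0 = 28900.0 kN·m/m
M_D = W·d = 3327·8.7 = 28944.9 kN·m/m
FS = M_R / M_D = 28900.0 / 28944.9 = 0.998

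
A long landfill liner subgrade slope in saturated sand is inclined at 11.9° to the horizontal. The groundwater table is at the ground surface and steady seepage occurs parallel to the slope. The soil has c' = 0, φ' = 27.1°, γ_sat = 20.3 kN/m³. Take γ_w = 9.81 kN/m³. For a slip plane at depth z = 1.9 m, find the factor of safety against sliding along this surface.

FS = 1.25

With seepage parallel to the slope and the water table at the surface, the effective normal stress on the slip plane uses the buoyant unit weight γ' = γ_sat − γ_w while the driving shear stress uses γ_sat:
FS = [c' + γ' z cos²β tanφ'] / [γ_sat z sinβ cosβ]
(For c' = 0 this reduces to FS = (γ'/γ_sat)·tanφ'/tanβ.)
γ' = 20.3 − 9.81 = 10.49 kN/m³
Numerator = 0.0 + 10.49·1.9·cos²11.9°·tan27.1° = 0.0 + 10.49·1.9·0.9575·0.5117 = 9.766 kPa
Denominator = 20.3·1.9·sin11.9°·cos11.9° = 20.3·1.9·0.2062·0.9785 = 7.782 kPa
FS = 9.766 / 7.782 = 1.255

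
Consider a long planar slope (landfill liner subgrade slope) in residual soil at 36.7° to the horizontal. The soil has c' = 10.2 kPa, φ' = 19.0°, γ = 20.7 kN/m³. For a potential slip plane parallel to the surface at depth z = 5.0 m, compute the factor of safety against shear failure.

For an infinite slope with a slip plane parallel to the surface (no pore pressure): FS = [c' + γz cos²β tanφ'] / [γz sinβ cosβ].
γz = 20.7·5.0 = 103.50 kN/m²
Numerator = 10.2 + 103.50·cos²36.7°·tan19.0° = 10.2 + 103.50·0.6428·0.3443 = 33.110 kPa
Denominator = 103.50·sin36.7°·cos36.7° = 103.50·0.5976·0.8018 = 49.593 kPa
FS = 33.110 / 49.593 = 0.668

FS = 0.67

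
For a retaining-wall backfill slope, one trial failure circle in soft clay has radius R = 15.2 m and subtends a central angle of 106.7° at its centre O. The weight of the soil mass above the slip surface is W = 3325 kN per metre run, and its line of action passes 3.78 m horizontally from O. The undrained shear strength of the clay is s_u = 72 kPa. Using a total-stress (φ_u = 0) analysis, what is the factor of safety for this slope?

Taking moments about the centre O, the resisting moment is provided by the undrained shear strength acting along the arc:
Arc length L_a = R·θ = 15.2·(106.7°·π/180) = 15.2·1.8623 = 28.31 m
M_R = s_u·L_a·R = 72·28.31·15.2 = 30978.6 kN·m/m
M_D = W·d = 3325·3.78 = 12568.5 kN·m/m
FS = M_R / M_D = 30978.6 / 12568.5 = 2.465

FS = 2.46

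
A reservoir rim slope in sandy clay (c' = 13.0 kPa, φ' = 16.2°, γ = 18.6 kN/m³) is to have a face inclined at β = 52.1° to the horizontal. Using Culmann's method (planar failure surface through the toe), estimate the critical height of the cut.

Culmann's analysis gives the critical failure plane at α_cr = (β + φ')/2 = (52.1 + 16.2)/2 = 34.1°, and the critical height
H_c = (4c'/γ) · sinβ cosφ' / [1 − cos(β − φ')]
    = (4·13.0/18.6) · sin52.1°·cos16.2° / [1 − cos(35.9°)]
    = 2.796 · 0.7891·0.9603 / [1 − 0.8100]
    = 2.796 · 0.7578 / 0.1900
    = 11.15 m

H_c = 11.15 m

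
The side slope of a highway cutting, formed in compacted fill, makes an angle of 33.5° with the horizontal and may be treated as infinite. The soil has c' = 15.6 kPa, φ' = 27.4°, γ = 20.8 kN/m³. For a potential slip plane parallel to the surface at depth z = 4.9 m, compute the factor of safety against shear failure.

For an infinite slope with a slip plane parallel to the surface (no pore pressure): FS = [c' + γz cos²β tanφ'] / [γz sinβ cosβ].
γz = 20.8·4.9 = 101.92 kN/m²
Numerator = 15.6 + 101.92·cos²33.5°·tan27.4° = 15.6 + 101.92·0.6954·0.5184 = 52.336 kPa
Denominator = 101.92·sin33.5°·cos33.5° = 101.92·0.5519·0.8339 = 46.909 kPa
FS = 52.336 / 46.909 = 1.116

FS = 1.12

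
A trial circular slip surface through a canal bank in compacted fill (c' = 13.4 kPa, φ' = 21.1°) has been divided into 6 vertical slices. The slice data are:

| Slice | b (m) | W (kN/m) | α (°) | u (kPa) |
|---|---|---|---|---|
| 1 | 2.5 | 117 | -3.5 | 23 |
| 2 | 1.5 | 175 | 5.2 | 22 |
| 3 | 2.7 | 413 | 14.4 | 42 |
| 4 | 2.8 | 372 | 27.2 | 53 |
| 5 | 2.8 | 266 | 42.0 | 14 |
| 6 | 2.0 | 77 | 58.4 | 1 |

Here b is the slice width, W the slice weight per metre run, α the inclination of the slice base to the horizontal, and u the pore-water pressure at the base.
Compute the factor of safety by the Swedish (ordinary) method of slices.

Ordinary method of slices: FS = Σ[c'·Δl_i + (W_i cosα_i − u_i·Δl_i)·tanφ'] / Σ W_i sinα_i, with Δl_i = b_i / cosα_i.
Slice 1: Δl = 2.5/cos(-3.5°) = 2.505 m; N'_1 = 117·cos(-3.5°) − 23·2.505 = 59.2; c'Δl = 33.56; W sinα = -7.1
Slice 2: Δl = 1.5/cos5.2° = 1.506 m; N'_2 = 175·cos5.2° − 22·1.506 = 141.1; c'Δl = 20.18; W sinα = 15.9
Slice 3: Δl = 2.7/cos14.4° = 2.788 m; N'_3 = 413·cos14.4° − 42·2.788 = 282.9; c'Δl = 37.35; W sinα = 102.7
Slice 4: Δl = 2.8/cos27.2° = 3.148 m; N'_4 = 372·cos27.2° − 53·3.148 = 164.0; c'Δl = 42.18; W sinα = 170.0
Slice 5: Δl = 2.8/cos42.0° = 3.768 m; N'_5 = 266·cos42.0° − 14·3.768 = 144.9; c'Δl = 50.49; W sinα = 178.0
Slice 6: Δl = 2.0/cos58.4° = 3.817 m; N'_6 = 77·cos58.4° − 1·3.817 = 36.5; c'Δl = 51.15; W sinα = 65.6
Σc'Δl = 234.9 kN/m; ΣN' = 828.7 kN/m; ΣW sinα = 525.0 kN/m
Resisting = 234.9 + 828.7·tan21.1° = 234.9 + 319.8 = 554.7 kN/m
FS = 554.7 / 525.0 = 1.056

FS = 1.06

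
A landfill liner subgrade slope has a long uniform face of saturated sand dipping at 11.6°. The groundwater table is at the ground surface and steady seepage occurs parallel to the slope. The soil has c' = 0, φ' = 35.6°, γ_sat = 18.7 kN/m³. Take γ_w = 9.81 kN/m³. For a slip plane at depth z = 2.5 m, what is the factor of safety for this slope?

FS = 1.66

With seepage parallel to the slope and the water table at the surface, the effective normal stress on the slip plane uses the buoyant unit weight γ' = γ_sat − γ_w while the driving shear stress uses γ_sat:
FS = [c' + γ' z cos²β tanφ'] / [γ_sat z sinβ cosβ]
(For c' = 0 this reduces to FS = (γ'/γ_sat)·tanφ'/tanβ.)
γ' = 18.7 − 9.81 = 8.89 kN/m³
Numerator = 0.0 + 8.89·2.5·cos²11.6°·tan35.6° = 0.0 + 8.89·2.5·0.9596·0.7159 = 15.268 kPa
Denominator = 18.7·2.5·sin11.6°·cos11.6° = 18.7·2.5·0.2011·0.9796 = 9.208 kPa
FS = 15.268 / 9.208 = 1.658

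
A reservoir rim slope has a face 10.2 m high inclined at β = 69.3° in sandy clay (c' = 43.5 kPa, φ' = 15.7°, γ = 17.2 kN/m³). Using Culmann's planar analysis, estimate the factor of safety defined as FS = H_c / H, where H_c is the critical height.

H_c = (4c'/γ) · sinβ cosφ' / [1 − cos(β − φ')]
    = (4·43.5/17.2) · sin69.3°·cos15.7° / [1 − cos53.6°]
    = 10.116 · 0.9005 / 0.4066 = 22.41 m
FS = H_c / H = 22.41 / 10.2 = 2.197

FS = 2.20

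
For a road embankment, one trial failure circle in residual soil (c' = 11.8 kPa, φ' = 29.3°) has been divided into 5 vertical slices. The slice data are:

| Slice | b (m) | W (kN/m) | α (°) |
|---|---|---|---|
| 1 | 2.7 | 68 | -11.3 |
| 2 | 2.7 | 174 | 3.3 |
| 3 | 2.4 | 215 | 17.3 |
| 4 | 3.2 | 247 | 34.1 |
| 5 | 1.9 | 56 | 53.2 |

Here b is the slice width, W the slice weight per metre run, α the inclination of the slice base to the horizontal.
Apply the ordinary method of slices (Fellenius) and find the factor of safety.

Ordinary method of slices: FS = Σ[c'·Δl_i + (W_i cosα_i)·tanφ'] / Σ W_i sinα_i, with Δl_i = b_i / cosα_i.
Slice 1: Δl = 2.7/cos(-11.3°) = 2.753 m; N'_1 = 68·cos(-11.3°) = 66.7; c'Δl = 32.49; W sinα = -13.3
Slice 2: Δl = 2.7/cos3.3° = 2.704 m; N'_2 = 174·cos3.3° = 173.7; c'Δl = 31.91; W sinα = 10.0
Slice 3: Δl = 2.4/cos17.3° = 2.514 m; N'_3 = 215·cos17.3° = 205.3; c'Δl = 29.66; W sinα = 63.9
Slice 4: Δl = 3.2/cos34.1° = 3.864 m; N'_4 = 247·cos34.1° = 204.5; c'Δl = 45.60; W sinα = 138.5
Slice 5: Δl = 1.9/cos53.2° = 3.172 m; N'_5 = 56·cos53.2° = 33.5; c'Δl = 37.43; W sinα = 44.8
Σc'Δl = 177.1 kN/m; ΣN' = 683.7 kN/m; ΣW sinα = 243.9 kN/m
Resisting = 177.1 + 683.7·tan29.3° = 177.1 + 383.7 = 560.8 kN/m
FS = 560.8 / 243.9 = 2.299

FS = 2.30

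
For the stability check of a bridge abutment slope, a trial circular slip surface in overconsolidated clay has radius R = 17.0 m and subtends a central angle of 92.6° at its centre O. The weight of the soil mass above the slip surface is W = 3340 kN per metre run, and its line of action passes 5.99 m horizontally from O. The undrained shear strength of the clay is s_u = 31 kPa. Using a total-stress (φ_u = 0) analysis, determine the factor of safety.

FS = 0.72

Taking moments about the centre O, the resisting moment is provided by the undrained shear strength acting along the arc:
Arc length L_a = R·θ = 17.0·(92.6°·π/180) = 17.0·1.6162 = 27.47 m
M_R = s_u·L_a·R = 31·27.47·17.0 = 14479.3 kN·m/m
M_D = W·d = 3340·5.99 = 20006.6 kN·m/m
FS = M_R / M_D = 14479.3 / 20006.6 = 0.724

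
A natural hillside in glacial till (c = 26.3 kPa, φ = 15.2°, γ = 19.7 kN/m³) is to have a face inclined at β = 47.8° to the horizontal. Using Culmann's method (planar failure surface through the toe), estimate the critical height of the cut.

Culmann's analysis gives the critical failure plane at α_cr = (β + φ)/2 = (47.8 + 15.2)/2 = 31.5°, and the critical height
H_c = (4c/γ) · sinβ cosφ / [1 − cos(β − φ)]
    = (4·26.3/19.7) · sin47.8°·cos15.2° / [1 − cos(32.6°)]
    = 5.340 · 0.7408·0.9650 / [1 − 0.8425]
    = 5.340 · 0.7149 / 0.1575
    = 24.23 m

H_c = 24.23 m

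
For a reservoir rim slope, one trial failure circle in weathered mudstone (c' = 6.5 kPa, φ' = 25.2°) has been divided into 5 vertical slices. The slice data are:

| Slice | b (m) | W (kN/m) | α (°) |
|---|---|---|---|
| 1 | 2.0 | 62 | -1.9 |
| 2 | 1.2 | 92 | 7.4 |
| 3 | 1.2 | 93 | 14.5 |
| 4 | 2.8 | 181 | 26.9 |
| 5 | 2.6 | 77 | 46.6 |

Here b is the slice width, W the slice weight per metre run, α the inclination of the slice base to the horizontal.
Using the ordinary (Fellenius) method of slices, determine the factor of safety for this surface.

FS = 1.69

Ordinary method of slices: FS = Σ[c'·Δl_i + (W_i cosα_i)·tanφ'] / Σ W_i sinα_i, with Δl_i = b_i / cosα_i.
Slice 1: Δl = 2.0/cos(-1.9°) = 2.001 m; N'_1 = 62·cos(-1.9°) = 62.0; c'Δl = 13.01; W sinα = -2.1
Slice 2: Δl = 1.2/cos7.4° = 1.210 m; N'_2 = 92·cos7.4° = 91.2; c'Δl = 7.87; W sinα = 11.8
Slice 3: Δl = 1.2/cos14.5° = 1.239 m; N'_3 = 93·cos14.5° = 90.0; c'Δl = 8.06; W sinα = 23.3
Slice 4: Δl = 2.8/cos26.9° = 3.140 m; N'_4 = 181·cos26.9° = 161.4; c'Δl = 20.41; W sinα = 81.9
Slice 5: Δl = 2.6/cos46.6° = 3.784 m; N'_5 = 77·cos46.6° = 52.9; c'Δl = 24.60; W sinα = 55.9
Σc'Δl = 73.9 kN/m; ΣN' = 457.6 kN/m; ΣW sinα = 170.9 kN/m
Resisting = 73.9 + 457.6·tan25.2° = 73.9 + 215.3 = 289.2 kN/m
FS = 289.2 / 170.9 = 1.692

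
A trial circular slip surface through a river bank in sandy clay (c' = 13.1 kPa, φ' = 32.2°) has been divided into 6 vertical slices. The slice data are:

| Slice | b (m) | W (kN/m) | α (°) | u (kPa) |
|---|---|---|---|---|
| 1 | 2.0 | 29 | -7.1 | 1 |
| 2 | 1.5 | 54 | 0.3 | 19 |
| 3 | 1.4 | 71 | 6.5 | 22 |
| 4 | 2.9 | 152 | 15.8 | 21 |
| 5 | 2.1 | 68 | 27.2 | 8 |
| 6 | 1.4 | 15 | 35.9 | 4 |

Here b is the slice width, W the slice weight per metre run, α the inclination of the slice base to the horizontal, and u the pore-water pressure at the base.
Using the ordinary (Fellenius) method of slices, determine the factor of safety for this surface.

FS = 3.45

Ordinary method of slices: FS = Σ[c'·Δl_i + (W_i cosα_i − u_i·Δl_i)·tanφ'] / Σ W_i sinα_i, with Δl_i = b_i / cosα_i.
Slice 1: Δl = 2.0/cos(-7.1°) = 2.015 m; N'_1 = 29·cos(-7.1°) − 1·2.015 = 26.8; c'Δl = 26.40; W sinα = -3.6
Slice 2: Δl = 1.5/cos0.3° = 1.500 m; N'_2 = 54·cos0.3° − 19·1.500 = 25.5; c'Δl = 19.65; W sinα = 0.3
Slice 3: Δl = 1.4/cos6.5° = 1.409 m; N'_3 = 71·cos6.5° − 22·1.409 = 39.5; c'Δl = 18.46; W sinα = 8.0
Slice 4: Δl = 2.9/cos15.8° = 3.014 m; N'_4 = 152·cos15.8° − 21·3.014 = 83.0; c'Δl = 39.48; W sinα = 41.4
Slice 5: Δl = 2.1/cos27.2° = 2.361 m; N'_5 = 68·cos27.2° − 8·2.361 = 41.6; c'Δl = 30.93; W sinα = 31.1
Slice 6: Δl = 1.4/cos35.9° = 1.728 m; N'_6 = 15·cos35.9° − 4·1.728 = 5.2; c'Δl = 22.64; W sinα = 8.8
Σc'Δl = 157.6 kN/m; ΣN' = 221.6 kN/m; ΣW sinα = 86.0 kN/m
Resisting = 157.6 + 221.6·tan32.2° = 157.6 + 139.5 = 297.1 kN/m
FS = 297.1 / 86.0 = 3.455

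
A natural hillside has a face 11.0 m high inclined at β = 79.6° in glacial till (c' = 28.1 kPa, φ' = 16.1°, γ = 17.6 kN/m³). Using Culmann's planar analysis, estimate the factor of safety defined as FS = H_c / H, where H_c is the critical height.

H_c = (4c'/γ) · sinβ cosφ' / [1 − cos(β − φ')]
    = (4·28.1/17.6) · sin79.6°·cos16.1° / [1 − cos63.5°]
    = 6.386 · 0.9450 / 0.5538 = 10.90 m
FS = H_c / H = 10.90 / 11.0 = 0.991

FS = 0.99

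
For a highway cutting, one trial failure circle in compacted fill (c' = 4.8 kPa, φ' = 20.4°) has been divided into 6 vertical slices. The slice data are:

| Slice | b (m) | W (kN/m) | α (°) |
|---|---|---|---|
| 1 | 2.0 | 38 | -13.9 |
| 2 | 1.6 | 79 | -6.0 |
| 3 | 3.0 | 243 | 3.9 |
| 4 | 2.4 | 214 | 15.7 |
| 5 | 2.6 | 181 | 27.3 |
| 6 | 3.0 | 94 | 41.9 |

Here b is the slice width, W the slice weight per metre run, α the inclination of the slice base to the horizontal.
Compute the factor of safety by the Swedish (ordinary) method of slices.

FS = 1.84

Ordinary method of slices: FS = Σ[c'·Δl_i + (W_i cosα_i)·tanφ'] / Σ W_i sinα_i, with Δl_i = b_i / cosα_i.
Slice 1: Δl = 2.0/cos(-13.9°) = 2.060 m; N'_1 = 38·cos(-13.9°) = 36.9; c'Δl = 9.89; W sinα = -9.1
Slice 2: Δl = 1.6/cos(-6.0°) = 1.609 m; N'_2 = 79·cos(-6.0°) = 78.6; c'Δl = 7.72; W sinα = -8.3
Slice 3: Δl = 3.0/cos3.9° = 3.007 m; N'_3 = 243·cos3.9° = 242.4; c'Δl = 14.43; W sinα = 16.5
Slice 4: Δl = 2.4/cos15.7° = 2.493 m; N'_4 = 214·cos15.7° = 206.0; c'Δl = 11.97; W sinα = 57.9
Slice 5: Δl = 2.6/cos27.3° = 2.926 m; N'_5 = 181·cos27.3° = 160.8; c'Δl = 14.04; W sinα = 83.0
Slice 6: Δl = 3.0/cos41.9° = 4.031 m; N'_6 = 94·cos41.9° = 70.0; c'Δl = 19.35; W sinα = 62.8
Σc'Δl = 77.4 kN/m; ΣN' = 794.7 kN/m; ΣW sinα = 202.8 kN/m
Resisting = 77.4 + 794.7·tan20.4° = 77.4 + 295.6 = 373.0 kN/m
FS = 373.0 / 202.8 = 1.839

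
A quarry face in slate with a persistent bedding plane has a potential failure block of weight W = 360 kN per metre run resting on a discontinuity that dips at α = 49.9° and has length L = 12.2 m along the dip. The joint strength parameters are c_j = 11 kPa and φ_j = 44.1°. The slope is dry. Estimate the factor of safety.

Resolving the block weight along and normal to the plane and applying the Mohr–Coulomb strength on the joint:
N' = W cosα = 360·cos49.9° = 231.9 kN/m
Driving force T = W sinα = 360·sin49.9° = 275.4 kN/m
Resisting force R = c_j·L + N'·tanφ_j = 11·12.2 + 231.9·tan44.1° = 134.2 + 224.7 = 358.9 kN/m
FS = R / T = 358.9 / 275.4 = 1.303

FS = 1.30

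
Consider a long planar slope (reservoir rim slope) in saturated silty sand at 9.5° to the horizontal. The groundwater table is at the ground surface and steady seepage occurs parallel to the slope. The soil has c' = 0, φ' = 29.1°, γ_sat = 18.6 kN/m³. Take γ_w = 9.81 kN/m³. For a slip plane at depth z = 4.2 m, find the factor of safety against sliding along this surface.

FS = 1.57

With seepage parallel to the slope and the water table at the surface, the effective normal stress on the slip plane uses the buoyant unit weight γ' = γ_sat − γ_w while the driving shear stress uses γ_sat:
FS = [c' + γ' z cos²β tanφ'] / [γ_sat z sinβ cosβ]
(For c' = 0 this reduces to FS = (γ'/γ_sat)·tanφ'/tanβ.)
γ' = 18.6 − 9.81 = 8.79 kN/m³
Numerator = 0.0 + 8.79·4.2·cos²9.5°·tan29.1° = 0.0 + 8.79·4.2·0.9728·0.5566 = 19.989 kPa
Denominator = 18.6·4.2·sin9.5°·cos9.5° = 18.6·4.2·0.1650·0.9863 = 12.717 kPa
FS = 19.989 / 12.717 = 1.572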